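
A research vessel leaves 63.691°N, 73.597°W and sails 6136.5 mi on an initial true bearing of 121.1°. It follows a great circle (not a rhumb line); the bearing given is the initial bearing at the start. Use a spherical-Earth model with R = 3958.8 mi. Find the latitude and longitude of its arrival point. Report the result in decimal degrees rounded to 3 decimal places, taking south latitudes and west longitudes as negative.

latitude -12.141°, longitude -12.473°

The arc subtends δ = 6136.5/3958.8 = 1.550091 rad at the centre.
Start latitude φ₁ = 1.111618 rad; initial bearing θ = 2.113594 rad.
Destination latitude: φ₂ = arcsin( sin φ₁ cos δ + cos φ₁ sin δ cos θ ) = arcsin(-0.210325) = -12.141°.
Δλ = atan2( sin θ sin δ cos φ₁ , cos δ − sin φ₁ sin φ₂ ) = atan2(0.379427, 0.209243) = 1.066824 rad = 61.124°.
λ₂ = λ₁ + Δλ = -12.473°.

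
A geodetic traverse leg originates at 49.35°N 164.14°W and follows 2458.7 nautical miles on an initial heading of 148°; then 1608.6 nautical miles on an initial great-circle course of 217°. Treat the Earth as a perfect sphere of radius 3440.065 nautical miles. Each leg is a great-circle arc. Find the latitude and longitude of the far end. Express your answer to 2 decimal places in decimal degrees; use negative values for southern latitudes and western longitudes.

Apply the spherical direct solution leg by leg, carrying full precision between legs.
Leg 1: from (49.35°, -164.14°), δ = 2458.7/3440.065 = 0.714725 rad, θ = 148° → φ = 12.18°, λ = -143.33°.
Leg 2: from (12.18°, -143.33°), δ = 1608.6/3440.065 = 0.467607 rad, θ = 217° → φ = -9.41°, λ = -159.29°.

latitude -9.41°, longitude -159.29°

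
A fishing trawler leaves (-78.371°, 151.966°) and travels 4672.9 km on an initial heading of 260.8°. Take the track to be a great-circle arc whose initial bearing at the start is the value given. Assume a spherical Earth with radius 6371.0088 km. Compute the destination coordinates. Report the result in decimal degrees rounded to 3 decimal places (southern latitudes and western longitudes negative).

Angular distance δ = d/R = 4672.9 / 6371.0088 = 0.733463 rad.
Start latitude φ₁ = -1.367832 rad; initial bearing θ = 4.551819 rad.
Destination latitude: φ₂ = arcsin( sin φ₁ cos δ + cos φ₁ sin δ cos θ ) = arcsin(-0.749187) = -48.520°.
For the longitude increment, Δλ = atan2( sin θ sin δ cos φ₁, cos δ − sin φ₁ sin φ₂ ) = atan2(-0.133207, 0.009052) = -86.113°.
λ₂ = 151.966° + -86.113° = 65.853°.

latitude -48.520°, longitude 65.853°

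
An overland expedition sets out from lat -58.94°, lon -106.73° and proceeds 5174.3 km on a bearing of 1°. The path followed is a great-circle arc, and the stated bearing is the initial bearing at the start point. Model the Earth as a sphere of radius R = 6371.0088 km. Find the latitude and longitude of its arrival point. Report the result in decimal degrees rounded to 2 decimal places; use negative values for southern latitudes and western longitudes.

The arc subtends δ = 5174.3/6371.0088 = 0.812163 rad at the centre.
Converting: φ₁ = -1.028697 rad, θ = 0.017453 rad.
Destination latitude: φ₂ = arcsin( sin φ₁ cos δ + cos φ₁ sin δ cos θ ) = arcsin(-0.214903) = -12.41°.
For the longitude increment, Δλ = atan2( sin θ sin δ cos φ₁, cos δ − sin φ₁ sin φ₂ ) = atan2(0.006535, 0.503838) = 0.74°.
λ₂ = λ₁ + Δλ = -105.99°.

latitude -12.41°, longitude -105.99°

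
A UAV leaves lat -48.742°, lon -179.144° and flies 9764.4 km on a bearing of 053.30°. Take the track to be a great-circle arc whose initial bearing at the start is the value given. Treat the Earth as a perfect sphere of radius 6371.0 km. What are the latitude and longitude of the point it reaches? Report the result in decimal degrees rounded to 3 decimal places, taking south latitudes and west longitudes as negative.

The arc subtends δ = 9764.4/6371 = 1.532632 rad at the centre.
With φ₁ = -48.742° = -0.850708 rad and θ = 53.3° = 0.930260 rad:
Destination latitude: φ₂ = arcsin( sin φ₁ cos δ + cos φ₁ sin δ cos θ ) = arcsin(0.365135) = 21.416°.
For the longitude increment, Δλ = atan2( sin θ sin δ cos φ₁, cos δ − sin φ₁ sin φ₂ ) = atan2(0.528347, 0.312644) = 59.385°.
λ₂ = λ₁ + Δλ = -119.759°.

latitude 21.416°, longitude -119.759°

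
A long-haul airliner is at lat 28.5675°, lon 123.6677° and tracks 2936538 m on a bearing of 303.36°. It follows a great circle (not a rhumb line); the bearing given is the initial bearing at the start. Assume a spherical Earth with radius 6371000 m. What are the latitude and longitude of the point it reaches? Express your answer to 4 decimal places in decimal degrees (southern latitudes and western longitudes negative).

The arc subtends δ = 2936538/6371000 = 0.460923 rad at the centre.
Start latitude φ₁ = 0.498597 rad; initial bearing θ = 5.294631 rad.
sin φ₂ = sin φ₁ cos δ + cos φ₁ sin δ cos θ = (0.478194)(0.895643) + (0.878254)(0.444775)(0.549898) = 0.643095
φ₂ = asin(0.643095) = 0.698533 rad = 40.0230°.
For the longitude increment, Δλ = atan2( sin θ sin δ cos φ₁, cos δ − sin φ₁ sin φ₂ ) = atan2(-0.326263, 0.588119) = -29.0196°.
λ₂ = 123.6677° + -29.0196° = 94.6481°.

latitude 40.0230°, longitude 94.6481°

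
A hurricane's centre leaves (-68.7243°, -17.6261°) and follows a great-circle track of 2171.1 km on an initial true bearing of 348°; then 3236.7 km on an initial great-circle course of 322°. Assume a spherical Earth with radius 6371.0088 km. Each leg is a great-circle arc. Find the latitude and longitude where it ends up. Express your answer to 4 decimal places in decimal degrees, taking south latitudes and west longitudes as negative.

Apply the spherical direct solution leg by leg, carrying full precision between legs.
Leg 1: from (-68.7243°, -17.6261°), δ = 2171.1/6371.0088 = 0.340778 rad, θ = 348° → φ = -49.4321°, λ = -23.7597°.
Leg 2: from (-49.4321°, -23.7597°), δ = 3236.7/6371.0088 = 0.508036 rad, θ = 322° → φ = -24.4810°, λ = -42.9727°.

latitude -24.4810°, longitude -42.9727°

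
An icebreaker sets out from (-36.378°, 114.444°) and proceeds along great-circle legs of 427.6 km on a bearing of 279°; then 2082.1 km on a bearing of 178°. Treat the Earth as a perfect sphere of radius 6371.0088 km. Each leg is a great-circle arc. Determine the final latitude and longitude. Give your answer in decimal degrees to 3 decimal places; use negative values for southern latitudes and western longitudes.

latitude -54.394°, longitude 110.869°

Apply the spherical direct solution leg by leg, carrying full precision between legs.
Leg 1: from (-36.378°, 114.444°), δ = 427.6/6371.0088 = 0.067117 rad, θ = 279° → φ = -35.685°, λ = 109.766°.
Leg 2: from (-35.685°, 109.766°), δ = 2082.1/6371.0088 = 0.326809 rad, θ = 178° → φ = -54.394°, λ = 110.869°.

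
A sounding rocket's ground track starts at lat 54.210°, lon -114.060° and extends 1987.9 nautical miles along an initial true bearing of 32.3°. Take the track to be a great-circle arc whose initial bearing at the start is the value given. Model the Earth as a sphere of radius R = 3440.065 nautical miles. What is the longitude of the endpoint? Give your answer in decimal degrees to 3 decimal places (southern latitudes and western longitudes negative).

The arc subtends δ = 1987.9/3440.065 = 0.577867 rad at the centre.
Converting: φ₁ = 0.946143 rad, θ = 0.563741 rad.
Applying the spherical law of cosines for sides, sin φ₂ = sin φ₁ cos δ + cos φ₁ sin δ cos θ = 0.949475, so φ₂ = 71.709°.
Δλ = atan2( sin θ sin δ cos φ₁ , cos δ − sin φ₁ sin φ₂ ) = atan2(0.170698, 0.067448) = 1.194495 rad = 68.440°.
λ₂ = -114.060° + 68.440° = -45.620°.

longitude -45.620°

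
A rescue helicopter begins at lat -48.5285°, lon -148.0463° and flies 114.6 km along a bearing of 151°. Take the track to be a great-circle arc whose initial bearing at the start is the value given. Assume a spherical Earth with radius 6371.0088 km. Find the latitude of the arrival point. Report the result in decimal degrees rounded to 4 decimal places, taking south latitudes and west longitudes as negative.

The arc subtends δ = 114.6/6371.0088 = 0.017988 rad at the centre.
Start latitude φ₁ = -0.846982 rad; initial bearing θ = 2.635447 rad.
Destination latitude: φ₂ = arcsin( sin φ₁ cos δ + cos φ₁ sin δ cos θ ) = arcsin(-0.759582) = -49.4274°.
Δλ = atan2( sin θ sin δ cos φ₁ , cos δ − sin φ₁ sin φ₂ ) = atan2(0.005775, 0.430694) = 0.013408 rad = 0.7682°.
λ₂ = -148.0463° + 0.7682° = -147.2781°.

latitude -49.4274°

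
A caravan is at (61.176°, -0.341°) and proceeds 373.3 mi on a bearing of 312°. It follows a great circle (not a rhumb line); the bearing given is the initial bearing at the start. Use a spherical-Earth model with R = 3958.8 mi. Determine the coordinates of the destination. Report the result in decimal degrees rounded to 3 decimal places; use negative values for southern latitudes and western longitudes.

Central angle δ = d/R = 0.094296 rad.
With φ₁ = 61.176° = 1.067723 rad and θ = 312° = 5.445427 rad:
Destination latitude: φ₂ = arcsin( sin φ₁ cos δ + cos φ₁ sin δ cos θ ) = arcsin(0.902588) = 64.500°.
Then Δλ = atan2(-0.033735, 0.204796) = -0.163258 rad, from sin θ sin δ cos φ₁ over cos δ − sin φ₁ sin φ₂.
Hence λ₂ = -0.341° + -9.354° = -9.695°.

latitude 64.500°, longitude -9.695°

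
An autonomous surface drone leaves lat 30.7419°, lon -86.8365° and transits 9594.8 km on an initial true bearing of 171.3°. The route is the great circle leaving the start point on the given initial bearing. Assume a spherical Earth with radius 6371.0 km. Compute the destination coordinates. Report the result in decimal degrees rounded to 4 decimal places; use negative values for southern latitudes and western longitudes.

latitude -54.5591°, longitude -71.7481°

Angular distance δ = d/R = 9594.8 / 6371 = 1.506012 rad.
With φ₁ = 30.7419° = 0.536547 rad and θ = 171.3° = 2.989749 rad:
sin φ₂ = sin φ₁ cos δ + cos φ₁ sin δ cos θ = (0.511172)(0.064739) + (0.859479)(0.997902)(-0.988494) = -0.814714
φ₂ = asin(-0.814714) = -0.952236 rad = -54.5591°.
For the longitude increment, Δλ = atan2( sin θ sin δ cos φ₁, cos δ − sin φ₁ sin φ₂ ) = atan2(0.129733, 0.481198) = 15.0884°.
λ₂ = -86.8365° + 15.0884° = -71.7481°.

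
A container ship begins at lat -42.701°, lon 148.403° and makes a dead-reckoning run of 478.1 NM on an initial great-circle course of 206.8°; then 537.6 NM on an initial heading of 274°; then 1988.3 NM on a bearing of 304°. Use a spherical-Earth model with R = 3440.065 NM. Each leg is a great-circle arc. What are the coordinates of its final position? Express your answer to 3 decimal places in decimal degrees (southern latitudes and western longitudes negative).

Apply the spherical direct solution leg by leg, carrying full precision between legs.
Leg 1: from (-42.701°, 148.403°), δ = 478.1/3440.065 = 0.138980 rad, θ = 206.8° → φ = -49.686°, λ = 142.863°.
Leg 2: from (-49.686°, 142.863°), δ = 537.6/3440.065 = 0.156276 rad, θ = 274° → φ = -48.261°, λ = 129.376°.
Leg 3: from (-48.261°, 129.376°), δ = 1988.3/3440.065 = 0.577983 rad, θ = 304° → φ = -24.935°, λ = 99.410°.

latitude -24.935°, longitude 99.410°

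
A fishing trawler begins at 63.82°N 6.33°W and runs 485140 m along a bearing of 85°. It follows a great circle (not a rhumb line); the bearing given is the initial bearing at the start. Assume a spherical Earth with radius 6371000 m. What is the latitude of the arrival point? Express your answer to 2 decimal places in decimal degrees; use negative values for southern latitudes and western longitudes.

The arc subtends δ = 485140/6371000 = 0.076148 rad at the centre.
Start latitude φ₁ = 1.113869 rad; initial bearing θ = 1.483530 rad.
Destination latitude: φ₂ = arcsin( sin φ₁ cos δ + cos φ₁ sin δ cos θ ) = arcsin(0.897737) = 63.86°.
Then Δλ = atan2(0.033436, 0.191462) = 0.172891 rad, from sin θ sin δ cos φ₁ over cos δ − sin φ₁ sin φ₂.
λ₂ = -6.33° + 9.91° = 3.58°.

latitude 63.86°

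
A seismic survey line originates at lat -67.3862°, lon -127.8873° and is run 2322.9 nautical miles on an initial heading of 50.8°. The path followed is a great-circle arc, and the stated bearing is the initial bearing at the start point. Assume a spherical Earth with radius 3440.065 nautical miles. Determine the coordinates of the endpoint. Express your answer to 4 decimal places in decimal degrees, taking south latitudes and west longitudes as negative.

δ = 2322.9/3440.065 = 0.675249 rad (38.6889°).
Start latitude φ₁ = -1.176111 rad; initial bearing θ = 0.886627 rad.
Destination latitude: φ₂ = arcsin( sin φ₁ cos δ + cos φ₁ sin δ cos θ ) = arcsin(-0.568627) = -34.6545°.
For the longitude increment, Δλ = atan2( sin θ sin δ cos φ₁, cos δ − sin φ₁ sin φ₂ ) = atan2(0.186265, 0.255642) = 36.0777°.
Hence λ₂ = -127.8873° + 36.0777° = -91.8096°.

latitude -34.6545°, longitude -91.8096°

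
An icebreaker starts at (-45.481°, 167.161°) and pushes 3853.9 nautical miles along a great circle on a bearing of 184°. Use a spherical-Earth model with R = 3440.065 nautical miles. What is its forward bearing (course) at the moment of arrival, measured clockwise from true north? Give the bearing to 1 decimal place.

The arc subtends δ = 3853.9/3440.065 = 1.120299 rad at the centre.
With φ₁ = -45.481° = -0.793793 rad and θ = 184° = 3.211406 rad:
Destination latitude: φ₂ = arcsin( sin φ₁ cos δ + cos φ₁ sin δ cos θ ) = arcsin(-0.940113) = -70.071°.
For the longitude increment, Δλ = atan2( sin θ sin δ cos φ₁, cos δ − sin φ₁ sin φ₂ ) = atan2(-0.044030, -0.234904) = -169.384°.
Hence λ₂ = 167.161° + -169.384° = -2.223°.
The forward bearing on arrival equals the back-azimuth from the destination plus 180°.
Back-azimuth from P₂ (-70.1°, -2.2°) to P₁ (-45.5°, 167.2°), with Δλ' = λ₁ − λ₂ = 169.4°: atan2( sin Δλ' cos φ₁ , cos φ₂ sin φ₁ − sin φ₂ cos φ₁ cos Δλ' ) = 171.8°.
Final bearing = (171.8° + 180°) mod 360° = 351.8°.

final bearing 351.8°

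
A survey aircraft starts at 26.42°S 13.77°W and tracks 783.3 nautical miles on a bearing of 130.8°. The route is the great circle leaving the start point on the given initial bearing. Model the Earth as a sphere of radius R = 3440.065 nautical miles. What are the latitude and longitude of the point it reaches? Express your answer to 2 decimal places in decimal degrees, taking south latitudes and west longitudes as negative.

δ = 783.3/3440.065 = 0.227699 rad (13.0462°).
Start latitude φ₁ = -0.461116 rad; initial bearing θ = 2.282891 rad.
sin φ₂ = sin φ₁ cos δ + cos φ₁ sin δ cos θ = (-0.444948)(0.974188) + (0.895556)(0.225737)(-0.653421) = -0.565558
φ₂ = asin(-0.565558) = -0.601110 rad = -34.44°.
Then Δλ = atan2(0.153034, 0.722544) = 0.208714 rad, from sin θ sin δ cos φ₁ over cos δ − sin φ₁ sin φ₂.
Hence λ₂ = -13.77° + 11.96° = -1.81°.

latitude -34.44°, longitude -1.81°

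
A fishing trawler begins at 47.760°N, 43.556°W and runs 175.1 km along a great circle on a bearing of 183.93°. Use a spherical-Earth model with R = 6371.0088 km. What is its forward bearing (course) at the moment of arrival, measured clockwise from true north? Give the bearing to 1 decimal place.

Angular distance δ = d/R = 175.1 / 6371.0088 = 0.027484 rad.
Start latitude φ₁ = 0.833569 rad; initial bearing θ = 3.210184 rad.
Destination latitude: φ₂ = arcsin( sin φ₁ cos δ + cos φ₁ sin δ cos θ ) = arcsin(0.721626) = 46.189°.
For the longitude increment, Δλ = atan2( sin θ sin δ cos φ₁, cos δ − sin φ₁ sin φ₂ ) = atan2(-0.001266, 0.465377) = -0.156°.
λ₂ = -43.556° + -0.156° = -43.712°.
The forward bearing on arrival equals the back-azimuth from the destination plus 180°.
Back-azimuth from P₂ (46.2°, -43.7°) to P₁ (47.8°, -43.6°), with Δλ' = λ₁ − λ₂ = 0.2°: atan2( sin Δλ' cos φ₁ , cos φ₂ sin φ₁ − sin φ₂ cos φ₁ cos Δλ' ) = 3.8°.
Final bearing = (3.8° + 180°) mod 360° = 183.8°.

final bearing 183.8°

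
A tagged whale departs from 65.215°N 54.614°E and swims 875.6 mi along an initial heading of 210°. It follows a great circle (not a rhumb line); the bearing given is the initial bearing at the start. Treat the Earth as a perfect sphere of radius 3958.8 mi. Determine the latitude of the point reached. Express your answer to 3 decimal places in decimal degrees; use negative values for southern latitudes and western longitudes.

latitude 53.719°

δ = 875.6/3958.8 = 0.221178 rad (12.6726°).
Converting: φ₁ = 1.138216 rad, θ = 3.665191 rad.
Applying the spherical law of cosines for sides, sin φ₂ = sin φ₁ cos δ + cos φ₁ sin δ cos θ = 0.806125, so φ₂ = 53.719°.
Then Δλ = atan2(-0.045983, 0.243769) = -0.186445 rad, from sin θ sin δ cos φ₁ over cos δ − sin φ₁ sin φ₂.
λ₂ = 54.614° + -10.682° = 43.932°.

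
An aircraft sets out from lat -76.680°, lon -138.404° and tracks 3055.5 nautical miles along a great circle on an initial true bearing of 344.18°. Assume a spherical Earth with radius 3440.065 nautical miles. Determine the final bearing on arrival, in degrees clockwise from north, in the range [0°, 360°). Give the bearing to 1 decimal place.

final bearing 356.0°

The arc subtends δ = 3055.5/3440.065 = 0.888210 rad at the centre.
Start latitude φ₁ = -1.338318 rad; initial bearing θ = 6.007074 rad.
Applying the spherical law of cosines for sides, sin φ₂ = sin φ₁ cos δ + cos φ₁ sin δ cos θ = -0.441835, so φ₂ = -26.221°.
For the longitude increment, Δλ = atan2( sin θ sin δ cos φ₁, cos δ − sin φ₁ sin φ₂ ) = atan2(-0.048735, 0.200854) = -13.639°.
Hence λ₂ = -138.404° + -13.639° = -152.043°.
The forward bearing on arrival equals the back-azimuth from the destination plus 180°.
Back-azimuth from P₂ (-26.2°, -152.0°) to P₁ (-76.7°, -138.4°), with Δλ' = λ₁ − λ₂ = 13.6°: atan2( sin Δλ' cos φ₁ , cos φ₂ sin φ₁ − sin φ₂ cos φ₁ cos Δλ' ) = 176.0°.
Final bearing = (176.0° + 180°) mod 360° = 356.0°.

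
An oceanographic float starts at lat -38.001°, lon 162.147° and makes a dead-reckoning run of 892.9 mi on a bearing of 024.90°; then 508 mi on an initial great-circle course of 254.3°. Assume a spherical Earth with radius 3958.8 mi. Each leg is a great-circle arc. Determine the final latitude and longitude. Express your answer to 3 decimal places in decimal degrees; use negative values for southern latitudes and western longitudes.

Apply the spherical direct solution leg by leg, carrying full precision between legs.
Leg 1: from (-38.001°, 162.147°), δ = 892.9/3958.8 = 0.225548 rad, θ = 24.9° → φ = -26.119°, λ = 168.167°.
Leg 2: from (-26.119°, 168.167°), δ = 508/3958.8 = 0.128322 rad, θ = 254.3° → φ = -27.886°, λ = 160.155°.

latitude -27.886°, longitude 160.155°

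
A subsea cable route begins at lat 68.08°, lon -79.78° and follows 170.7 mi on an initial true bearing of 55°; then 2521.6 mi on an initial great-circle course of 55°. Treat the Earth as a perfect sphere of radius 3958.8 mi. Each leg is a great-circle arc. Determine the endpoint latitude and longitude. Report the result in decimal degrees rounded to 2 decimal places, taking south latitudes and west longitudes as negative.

Apply the spherical direct solution leg by leg, carrying full precision between legs.
Leg 1: from (68.08°, -79.78°), δ = 170.7/3958.8 = 0.043119 rad, θ = 55° → φ = 69.40°, λ = -74.02°.
Leg 2: from (69.40°, -74.02°), δ = 2521.6/3958.8 = 0.636961 rad, θ = 55° → φ = 60.75°, λ = 20.27°.

latitude 60.75°, longitude 20.27°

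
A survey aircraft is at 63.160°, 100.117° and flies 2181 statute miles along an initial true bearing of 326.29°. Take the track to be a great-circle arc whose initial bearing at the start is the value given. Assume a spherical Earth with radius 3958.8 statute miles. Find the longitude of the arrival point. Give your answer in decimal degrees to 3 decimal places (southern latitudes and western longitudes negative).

longitude 9.358°

Angular distance δ = d/R = 2181 / 3958.8 = 0.550925 rad.
Start latitude φ₁ = 1.102350 rad; initial bearing θ = 5.694835 rad.
Applying the spherical law of cosines for sides, sin φ₂ = sin φ₁ cos δ + cos φ₁ sin δ cos θ = 0.956860, so φ₂ = 73.109°.
Then Δλ = atan2(-0.131171, -0.001738) = -1.584042 rad, from sin θ sin δ cos φ₁ over cos δ − sin φ₁ sin φ₂.
λ₂ = λ₁ + Δλ = 9.358°.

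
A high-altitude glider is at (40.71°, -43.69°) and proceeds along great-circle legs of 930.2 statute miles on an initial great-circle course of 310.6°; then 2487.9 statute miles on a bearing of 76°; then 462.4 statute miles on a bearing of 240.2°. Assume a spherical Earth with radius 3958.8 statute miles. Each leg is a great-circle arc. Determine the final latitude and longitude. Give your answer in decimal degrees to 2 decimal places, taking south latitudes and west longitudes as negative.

latitude 40.85°, longitude -13.82°

Apply the spherical direct solution leg by leg, carrying full precision between legs.
Leg 1: from (40.71°, -43.69°), δ = 930.2/3958.8 = 0.234970 rad, θ = 310.6° → φ = 48.52°, λ = -59.17°.
Leg 2: from (48.52°, -59.17°), δ = 2487.9/3958.8 = 0.628448 rad, θ = 76° → φ = 44.45°, λ = -6.13°.
Leg 3: from (44.45°, -6.13°), δ = 462.4/3958.8 = 0.116803 rad, θ = 240.2° → φ = 40.85°, λ = -13.82°.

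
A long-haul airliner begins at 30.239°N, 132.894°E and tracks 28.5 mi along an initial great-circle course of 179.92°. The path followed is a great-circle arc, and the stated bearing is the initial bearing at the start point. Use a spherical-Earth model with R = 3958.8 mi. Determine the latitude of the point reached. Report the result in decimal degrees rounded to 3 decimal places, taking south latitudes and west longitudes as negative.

latitude 29.827°

The arc subtends δ = 28.5/3958.8 = 0.007199 rad at the centre.
Converting: φ₁ = 0.527770 rad, θ = 3.140196 rad.
sin φ₂ = sin φ₁ cos δ + cos φ₁ sin δ cos θ = (0.503608)(0.999974) + (0.863932)(0.007199)(-0.999999) = 0.497376
φ₂ = asin(0.497376) = 0.520571 rad = 29.827°.
Δλ = atan2( sin θ sin δ cos φ₁ , cos δ − sin φ₁ sin φ₂ ) = atan2(0.000009, 0.749492) = 0.000012 rad = 0.001°.
Hence λ₂ = 132.894° + 0.001° = 132.895°.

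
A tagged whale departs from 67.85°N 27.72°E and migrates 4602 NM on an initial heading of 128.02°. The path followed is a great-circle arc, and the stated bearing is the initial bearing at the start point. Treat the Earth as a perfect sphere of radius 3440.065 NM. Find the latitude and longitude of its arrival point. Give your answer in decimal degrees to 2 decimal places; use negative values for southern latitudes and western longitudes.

Angular distance δ = d/R = 4602 / 3440.065 = 1.337765 rad.
Converting: φ₁ = 1.184206 rad, θ = 2.234371 rad.
Destination latitude: φ₂ = arcsin( sin φ₁ cos δ + cos φ₁ sin δ cos θ ) = arcsin(-0.012066) = -0.69°.
For the longitude increment, Δλ = atan2( sin θ sin δ cos φ₁, cos δ − sin φ₁ sin φ₂ ) = atan2(0.288996, 0.242103) = 50.05°.
λ₂ = 27.72° + 50.05° = 77.77°.

latitude -0.69°, longitude 77.77°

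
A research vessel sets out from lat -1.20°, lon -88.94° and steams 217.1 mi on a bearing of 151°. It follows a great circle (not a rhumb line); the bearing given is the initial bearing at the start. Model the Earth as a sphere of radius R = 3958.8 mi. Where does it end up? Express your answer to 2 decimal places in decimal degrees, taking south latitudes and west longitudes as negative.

latitude -3.95°, longitude -87.41°

Angular distance δ = d/R = 217.1 / 3958.8 = 0.054840 rad.
Converting: φ₁ = -0.020944 rad, θ = 2.635447 rad.
Applying the spherical law of cosines for sides, sin φ₂ = sin φ₁ cos δ + cos φ₁ sin δ cos θ = -0.068840, so φ₂ = -3.95°.
Δλ = atan2( sin θ sin δ cos φ₁ , cos δ − sin φ₁ sin φ₂ ) = atan2(0.026568, 0.997055) = 0.026640 rad = 1.53°.
Hence λ₂ = -88.94° + 1.53° = -87.41°.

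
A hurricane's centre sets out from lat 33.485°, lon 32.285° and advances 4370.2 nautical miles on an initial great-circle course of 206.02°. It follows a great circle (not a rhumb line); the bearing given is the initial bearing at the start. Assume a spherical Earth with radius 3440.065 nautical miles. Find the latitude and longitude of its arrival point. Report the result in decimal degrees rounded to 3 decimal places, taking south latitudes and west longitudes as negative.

latitude -33.550°, longitude 2.099°

Central angle δ = d/R = 1.270383 rad.
Converting: φ₁ = 0.584424 rad, θ = 3.595727 rad.
Applying the spherical law of cosines for sides, sin φ₂ = sin φ₁ cos δ + cos φ₁ sin δ cos θ = -0.552665, so φ₂ = -33.550°.
For the longitude increment, Δλ = atan2( sin θ sin δ cos φ₁, cos δ − sin φ₁ sin φ₂ ) = atan2(-0.349490, 0.600831) = -30.186°.
Hence λ₂ = 32.285° + -30.186° = 2.099°.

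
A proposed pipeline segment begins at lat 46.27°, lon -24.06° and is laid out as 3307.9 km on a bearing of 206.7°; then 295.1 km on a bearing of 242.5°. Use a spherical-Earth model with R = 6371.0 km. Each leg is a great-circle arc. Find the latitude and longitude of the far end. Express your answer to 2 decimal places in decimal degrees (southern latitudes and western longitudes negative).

Apply the spherical direct solution leg by leg, carrying full precision between legs.
Leg 1: from (46.27°, -24.06°), δ = 3307.9/6371 = 0.519212 rad, θ = 206.7° → φ = 18.72°, λ = -37.68°.
Leg 2: from (18.72°, -37.68°), δ = 295.1/6371 = 0.046319 rad, θ = 242.5° → φ = 17.48°, λ = -40.14°.

latitude 17.48°, longitude -40.14°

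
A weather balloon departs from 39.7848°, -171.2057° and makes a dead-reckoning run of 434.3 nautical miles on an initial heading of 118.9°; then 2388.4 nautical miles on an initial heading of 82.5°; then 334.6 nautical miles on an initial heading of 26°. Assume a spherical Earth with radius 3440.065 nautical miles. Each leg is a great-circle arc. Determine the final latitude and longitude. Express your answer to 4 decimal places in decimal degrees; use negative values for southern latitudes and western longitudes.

latitude 36.2706°, longitude -112.4102°

Apply the spherical direct solution leg by leg, carrying full precision between legs.
Leg 1: from (39.7848°, -171.2057°), δ = 434.3/3440.065 = 0.126248 rad, θ = 118.9° → φ = 36.0189°, λ = -163.3727°.
Leg 2: from (36.0189°, -163.3727°), δ = 2388.4/3440.065 = 0.694289 rad, θ = 82.5° → φ = 31.2969°, λ = -115.4370°.
Leg 3: from (31.2969°, -115.4370°), δ = 334.6/3440.065 = 0.097266 rad, θ = 26° → φ = 36.2706°, λ = -112.4102°.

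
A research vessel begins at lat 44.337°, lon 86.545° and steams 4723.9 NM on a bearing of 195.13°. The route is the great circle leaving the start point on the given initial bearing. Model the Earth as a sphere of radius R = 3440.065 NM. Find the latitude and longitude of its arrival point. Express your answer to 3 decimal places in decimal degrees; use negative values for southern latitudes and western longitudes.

latitude -32.671°, longitude 68.845°

Central angle δ = d/R = 1.373201 rad.
Converting: φ₁ = 0.773827 rad, θ = 3.405661 rad.
Applying the spherical law of cosines for sides, sin φ₂ = sin φ₁ cos δ + cos φ₁ sin δ cos θ = -0.539815, so φ₂ = -32.671°.
For the longitude increment, Δλ = atan2( sin θ sin δ cos φ₁, cos δ − sin φ₁ sin φ₂ ) = atan2(-0.183053, 0.573577) = -17.700°.
Hence λ₂ = 86.545° + -17.700° = 68.845°.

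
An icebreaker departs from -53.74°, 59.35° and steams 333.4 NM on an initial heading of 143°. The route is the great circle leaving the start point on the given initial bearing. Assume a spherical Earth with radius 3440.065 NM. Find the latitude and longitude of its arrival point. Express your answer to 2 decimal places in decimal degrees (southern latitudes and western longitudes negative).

δ = 333.4/3440.065 = 0.096917 rad (5.5529°).
Start latitude φ₁ = -0.937940 rad; initial bearing θ = 2.495821 rad.
Applying the spherical law of cosines for sides, sin φ₂ = sin φ₁ cos δ + cos φ₁ sin δ cos θ = -0.848265, so φ₂ = -58.02°.
Then Δλ = atan2(0.034443, 0.311316) = 0.110188 rad, from sin θ sin δ cos φ₁ over cos δ − sin φ₁ sin φ₂.
λ₂ = 59.35° + 6.31° = 65.66°.

latitude -58.02°, longitude 65.66°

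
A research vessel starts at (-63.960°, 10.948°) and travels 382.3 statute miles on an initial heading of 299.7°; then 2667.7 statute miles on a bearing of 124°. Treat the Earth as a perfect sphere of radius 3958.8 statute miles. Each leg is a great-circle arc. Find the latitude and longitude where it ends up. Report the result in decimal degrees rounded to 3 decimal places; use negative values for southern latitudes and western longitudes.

latitude -58.475°, longitude 82.700°

Apply the spherical direct solution leg by leg, carrying full precision between legs.
Leg 1: from (-63.960°, 10.948°), δ = 382.3/3958.8 = 0.096570 rad, θ = 299.7° → φ = -60.848°, λ = 1.048°.
Leg 2: from (-60.848°, 1.048°), δ = 2667.7/3958.8 = 0.673866 rad, θ = 124° → φ = -58.475°, λ = 82.700°.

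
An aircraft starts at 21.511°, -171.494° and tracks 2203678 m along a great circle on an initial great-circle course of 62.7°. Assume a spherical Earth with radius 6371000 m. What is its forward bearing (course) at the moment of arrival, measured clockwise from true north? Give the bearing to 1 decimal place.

Angular distance δ = d/R = 2203678 / 6371000 = 0.345892 rad.
Converting: φ₁ = 0.375438 rad, θ = 1.094321 rad.
sin φ₂ = sin φ₁ cos δ + cos φ₁ sin δ cos θ = (0.366680)(0.940773) + (0.930347)(0.339036)(0.458650) = 0.489630
φ₂ = asin(0.489630) = 0.511666 rad = 29.316°.
For the longitude increment, Δλ = atan2( sin θ sin δ cos φ₁, cos δ − sin φ₁ sin φ₂ ) = atan2(0.280289, 0.761236) = 20.214°.
λ₂ = -171.494° + 20.214° = -151.280°.
The forward bearing on arrival equals the back-azimuth from the destination plus 180°.
Back-azimuth from P₂ (29.3°, -151.3°) to P₁ (21.5°, -171.5°), with Δλ' = λ₁ − λ₂ = -20.2°: atan2( sin Δλ' cos φ₁ , cos φ₂ sin φ₁ − sin φ₂ cos φ₁ cos Δλ' ) = 251.5°.
Final bearing = (251.5° + 180°) mod 360° = 71.5°.

final bearing 71.5°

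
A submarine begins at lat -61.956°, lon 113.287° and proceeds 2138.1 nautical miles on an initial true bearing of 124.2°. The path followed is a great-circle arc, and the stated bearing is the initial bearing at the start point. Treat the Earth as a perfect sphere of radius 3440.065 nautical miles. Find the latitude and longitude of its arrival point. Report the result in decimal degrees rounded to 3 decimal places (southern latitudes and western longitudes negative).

Central angle δ = d/R = 0.621529 rad.
Converting: φ₁ = -1.081336 rad, θ = 2.167699 rad.
sin φ₂ = sin φ₁ cos δ + cos φ₁ sin δ cos θ = (-0.882587)(0.812989) + (0.470149)(0.582279)(-0.562083) = -0.871408
φ₂ = asin(-0.871408) = -1.058066 rad = -60.623°.
Δλ = atan2( sin θ sin δ cos φ₁ , cos δ − sin φ₁ sin φ₂ ) = atan2(0.226420, 0.043896) = 1.379304 rad = 79.028°.
λ₂ = 113.287° + 79.028° = 192.315°, normalized to (−180°, 180°] → -167.685°.

latitude -60.623°, longitude -167.685°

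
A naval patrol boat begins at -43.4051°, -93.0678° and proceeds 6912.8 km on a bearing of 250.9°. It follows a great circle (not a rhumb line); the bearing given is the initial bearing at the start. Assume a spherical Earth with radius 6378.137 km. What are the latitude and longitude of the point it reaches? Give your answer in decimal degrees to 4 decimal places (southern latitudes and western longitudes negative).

δ = 6912.8/6378.137 = 1.083827 rad (62.0987°).
Start latitude φ₁ = -0.757562 rad; initial bearing θ = 4.379031 rad.
sin φ₂ = sin φ₁ cos δ + cos φ₁ sin δ cos θ = (-0.687152)(0.467949) + (0.726514)(0.883755)(-0.327218) = -0.531646
φ₂ = asin(-0.531646) = -0.560543 rad = -32.1167°.
Then Δλ = atan2(-0.606714, 0.102628) = -1.403229 rad, from sin θ sin δ cos φ₁ over cos δ − sin φ₁ sin φ₂.
λ₂ = λ₁ + Δλ = -173.4669°.

latitude -32.1167°, longitude -173.4669°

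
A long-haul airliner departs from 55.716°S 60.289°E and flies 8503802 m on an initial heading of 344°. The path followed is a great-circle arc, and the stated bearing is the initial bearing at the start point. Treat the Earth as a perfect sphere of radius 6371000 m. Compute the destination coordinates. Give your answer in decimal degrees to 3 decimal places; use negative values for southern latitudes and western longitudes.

latitude 19.466°, longitude 43.775°

The arc subtends δ = 8503802/6371000 = 1.334767 rad at the centre.
With φ₁ = -55.716° = -0.972428 rad and θ = 344° = 6.003933 rad:
Applying the spherical law of cosines for sides, sin φ₂ = sin φ₁ cos δ + cos φ₁ sin δ cos θ = 0.333247, so φ₂ = 19.466°.
Δλ = atan2( sin θ sin δ cos φ₁ , cos δ − sin φ₁ sin φ₂ ) = atan2(-0.150960, 0.509191) = -0.288216 rad = -16.514°.
Hence λ₂ = 60.289° + -16.514° = 43.775°.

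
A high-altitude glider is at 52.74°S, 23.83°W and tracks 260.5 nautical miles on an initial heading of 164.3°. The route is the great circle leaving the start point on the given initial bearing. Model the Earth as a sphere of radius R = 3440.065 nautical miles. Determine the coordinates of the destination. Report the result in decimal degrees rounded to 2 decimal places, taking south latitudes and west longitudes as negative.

The arc subtends δ = 260.5/3440.065 = 0.075725 rad at the centre.
Converting: φ₁ = -0.920487 rad, θ = 2.867576 rad.
sin φ₂ = sin φ₁ cos δ + cos φ₁ sin δ cos θ = (-0.795896)(0.997134) + (0.605433)(0.075653)(-0.962692) = -0.837709
φ₂ = asin(-0.837709) = -0.993075 rad = -56.90°.
For the longitude increment, Δλ = atan2( sin θ sin δ cos φ₁, cos δ − sin φ₁ sin φ₂ ) = atan2(0.012394, 0.330404) = 2.15°.
λ₂ = -23.83° + 2.15° = -21.68°.

latitude -56.90°, longitude -21.68°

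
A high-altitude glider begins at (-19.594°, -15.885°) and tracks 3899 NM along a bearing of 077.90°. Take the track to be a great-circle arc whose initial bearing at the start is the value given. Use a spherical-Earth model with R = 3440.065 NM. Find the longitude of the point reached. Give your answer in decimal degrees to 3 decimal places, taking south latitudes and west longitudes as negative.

longitude 46.532°

The arc subtends δ = 3899/3440.065 = 1.133409 rad at the centre.
Converting: φ₁ = -0.341980 rad, θ = 1.359611 rad.
Applying the spherical law of cosines for sides, sin φ₂ = sin φ₁ cos δ + cos φ₁ sin δ cos θ = 0.036843, so φ₂ = 2.111°.
Δλ = atan2( sin θ sin δ cos φ₁ , cos δ − sin φ₁ sin φ₂ ) = atan2(0.834445, 0.435930) = 1.089375 rad = 62.417°.
Hence λ₂ = -15.885° + 62.417° = 46.532°.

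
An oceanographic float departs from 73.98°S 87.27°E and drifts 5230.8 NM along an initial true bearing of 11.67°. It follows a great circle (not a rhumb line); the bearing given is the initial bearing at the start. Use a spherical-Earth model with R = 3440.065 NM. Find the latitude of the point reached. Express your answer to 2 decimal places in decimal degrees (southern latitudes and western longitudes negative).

δ = 5230.8/3440.065 = 1.520553 rad (87.1213°).
Start latitude φ₁ = -1.291195 rad; initial bearing θ = 0.203680 rad.
Applying the spherical law of cosines for sides, sin φ₂ = sin φ₁ cos δ + cos φ₁ sin δ cos θ = 0.221655, so φ₂ = 12.81°.
Then Δλ = atan2(0.055752, 0.263270) = 0.208684 rad, from sin θ sin δ cos φ₁ over cos δ − sin φ₁ sin φ₂.
Hence λ₂ = 87.27° + 11.96° = 99.23°.

latitude 12.81°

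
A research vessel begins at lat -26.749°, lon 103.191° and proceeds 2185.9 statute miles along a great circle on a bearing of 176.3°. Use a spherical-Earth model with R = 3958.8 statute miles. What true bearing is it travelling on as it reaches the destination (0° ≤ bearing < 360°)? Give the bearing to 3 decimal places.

Central angle δ = d/R = 0.552162 rad.
Converting: φ₁ = -0.466858 rad, θ = 3.077015 rad.
Applying the spherical law of cosines for sides, sin φ₂ = sin φ₁ cos δ + cos φ₁ sin δ cos θ = -0.850619, so φ₂ = -58.279°.
Then Δλ = atan2(0.030227, 0.468543) = 0.064423 rad, from sin θ sin δ cos φ₁ over cos δ − sin φ₁ sin φ₂.
Hence λ₂ = 103.191° + 3.691° = 106.882°.
The forward bearing on arrival equals the back-azimuth from the destination plus 180°.
Back-azimuth from P₂ (-58.279°, 106.882°) to P₁ (-26.749°, 103.191°), with Δλ' = λ₁ − λ₂ = -3.691°: atan2( sin Δλ' cos φ₁ , cos φ₂ sin φ₁ − sin φ₂ cos φ₁ cos Δλ' ) = 353.708°.
Final bearing = (353.708° + 180°) mod 360° = 173.708°.

final bearing 173.708°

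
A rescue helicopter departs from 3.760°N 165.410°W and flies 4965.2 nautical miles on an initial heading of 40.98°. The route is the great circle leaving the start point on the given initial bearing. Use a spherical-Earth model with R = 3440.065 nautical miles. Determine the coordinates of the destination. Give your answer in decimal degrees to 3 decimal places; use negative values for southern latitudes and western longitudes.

latitude 49.072°, longitude -82.224°

δ = 4965.2/3440.065 = 1.443345 rad (82.6976°).
Start latitude φ₁ = 0.065624 rad; initial bearing θ = 0.715236 rad.
Applying the spherical law of cosines for sides, sin φ₂ = sin φ₁ cos δ + cos φ₁ sin δ cos θ = 0.755539, so φ₂ = 49.072°.
Δλ = atan2( sin θ sin δ cos φ₁ , cos δ − sin φ₁ sin φ₂ ) = atan2(0.649076, 0.077561) = 1.451866 rad = 83.186°.
Hence λ₂ = -165.410° + 83.186° = -82.224°.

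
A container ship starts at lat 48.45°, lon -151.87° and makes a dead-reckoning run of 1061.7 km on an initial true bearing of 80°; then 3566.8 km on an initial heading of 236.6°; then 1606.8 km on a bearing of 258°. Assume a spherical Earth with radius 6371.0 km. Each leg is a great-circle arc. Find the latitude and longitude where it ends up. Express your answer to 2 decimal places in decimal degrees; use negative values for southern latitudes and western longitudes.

latitude 22.95°, longitude 177.46°

Apply the spherical direct solution leg by leg, carrying full precision between legs.
Leg 1: from (48.45°, -151.87°), δ = 1061.7/6371 = 0.166646 rad, θ = 80° → φ = 49.21°, λ = -137.39°.
Leg 2: from (49.21°, -137.39°), δ = 3566.8/6371 = 0.559849 rad, θ = 236.6° → φ = 26.78°, λ = -167.17°.
Leg 3: from (26.78°, -167.17°), δ = 1606.8/6371 = 0.252205 rad, θ = 258° → φ = 22.95°, λ = 177.46°.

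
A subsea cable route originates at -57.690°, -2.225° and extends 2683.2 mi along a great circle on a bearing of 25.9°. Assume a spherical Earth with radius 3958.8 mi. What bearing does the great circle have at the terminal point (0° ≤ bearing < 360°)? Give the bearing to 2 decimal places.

Angular distance δ = d/R = 2683.2 / 3958.8 = 0.677781 rad.
Start latitude φ₁ = -1.006880 rad; initial bearing θ = 0.452040 rad.
Destination latitude: φ₂ = arcsin( sin φ₁ cos δ + cos φ₁ sin δ cos θ ) = arcsin(-0.356856) = -20.907°.
Then Δλ = atan2(0.146401, 0.477363) = 0.297581 rad, from sin θ sin δ cos φ₁ over cos δ − sin φ₁ sin φ₂.
λ₂ = λ₁ + Δλ = 14.825°.
The forward bearing on arrival equals the back-azimuth from the destination plus 180°.
Back-azimuth from P₂ (-20.91°, 14.83°) to P₁ (-57.69°, -2.23°), with Δλ' = λ₁ − λ₂ = -17.05°: atan2( sin Δλ' cos φ₁ , cos φ₂ sin φ₁ − sin φ₂ cos φ₁ cos Δλ' ) = 194.47°.
Final bearing = (194.47° + 180°) mod 360° = 14.47°.

final bearing 14.47°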